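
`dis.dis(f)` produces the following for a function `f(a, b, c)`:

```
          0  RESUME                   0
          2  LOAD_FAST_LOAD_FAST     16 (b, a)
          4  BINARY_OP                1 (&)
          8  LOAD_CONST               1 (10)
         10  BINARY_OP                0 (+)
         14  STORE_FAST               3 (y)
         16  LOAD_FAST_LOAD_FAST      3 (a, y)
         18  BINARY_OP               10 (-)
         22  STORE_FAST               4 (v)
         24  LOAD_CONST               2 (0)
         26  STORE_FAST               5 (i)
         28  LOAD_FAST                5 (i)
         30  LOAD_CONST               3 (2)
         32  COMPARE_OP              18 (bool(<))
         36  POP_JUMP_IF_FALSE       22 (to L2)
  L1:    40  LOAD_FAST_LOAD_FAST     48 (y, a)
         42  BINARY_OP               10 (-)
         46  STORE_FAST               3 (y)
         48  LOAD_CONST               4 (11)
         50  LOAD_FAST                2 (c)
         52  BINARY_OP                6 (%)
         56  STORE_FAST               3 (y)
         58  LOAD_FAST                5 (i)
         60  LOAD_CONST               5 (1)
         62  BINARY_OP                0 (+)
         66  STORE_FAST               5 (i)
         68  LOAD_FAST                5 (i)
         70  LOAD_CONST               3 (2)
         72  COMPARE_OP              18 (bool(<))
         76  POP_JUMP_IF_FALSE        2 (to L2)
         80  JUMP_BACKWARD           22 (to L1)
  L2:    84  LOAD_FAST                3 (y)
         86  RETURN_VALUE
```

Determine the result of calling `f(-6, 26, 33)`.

LOAD_FAST_LOAD_FAST b,a → push 26,-6. Stack: [26, -6]
BINARY_OP & → 26 & -6 = 26. Stack: [26]
LOAD_CONST → push 10. Stack: [26, 10]
BINARY_OP + → 26 + 10 = 36. Stack: [36]
STORE_FAST y → y=36. Stack: []
LOAD_FAST_LOAD_FAST a,y → push -6,36. Stack: [-6, 36]
BINARY_OP - → -6 - 36 = -42. Stack: [-42]
STORE_FAST v → v=-42. Stack: []
LOAD_CONST → push 0. Stack: [0]
STORE_FAST i → i=0. Stack: []
LOAD_FAST i → push 0. Stack: [0]
LOAD_CONST → push 2. Stack: [0, 2]
COMPARE_OP bool(<) → 0 vs 2 = True. Stack: [True]
POP_JUMP_IF_FALSE → pop True; no jump. Stack: []
LOAD_FAST_LOAD_FAST y,a → push 36,-6. Stack: [36, -6]
BINARY_OP - → 36 - -6 = 42. Stack: [42]
STORE_FAST y → y=42. Stack: []
LOAD_CONST → push 11. Stack: [11]
LOAD_FAST c → push 33. Stack: [11, 33]
BINARY_OP % → 11 % 33 = 11. Stack: [11]
STORE_FAST y → y=11. Stack: []
LOAD_FAST i → push 0. Stack: [0]
LOAD_CONST → push 1. Stack: [0, 1]
BINARY_OP + → 0 + 1 = 1. Stack: [1]
STORE_FAST i → i=1. Stack: []
LOAD_FAST i → push 1. Stack: [1]
LOAD_CONST → push 2. Stack: [1, 2]
COMPARE_OP bool(<) → 1 vs 2 = True. Stack: [True]
POP_JUMP_IF_FALSE → pop True; no jump. Stack: []
LOAD_FAST_LOAD_FAST y,a → push 11,-6. Stack: [11, -6]
BINARY_OP - → 11 - -6 = 17. Stack: [17]
STORE_FAST y → y=17. Stack: []
LOAD_CONST → push 11. Stack: [11]
LOAD_FAST c → push 33. Stack: [11, 33]
BINARY_OP % → 11 % 33 = 11. Stack: [11]
STORE_FAST y → y=11. Stack: []
LOAD_FAST i → push 1. Stack: [1]
LOAD_CONST → push 1. Stack: [1, 1]
BINARY_OP + → 1 + 1 = 2. Stack: [2]
STORE_FAST i → i=2. Stack: []
LOAD_FAST i → push 2. Stack: [2]
LOAD_CONST → push 2. Stack: [2, 2]
COMPARE_OP bool(<) → 2 vs 2 = False. Stack: [False]
POP_JUMP_IF_FALSE → pop False; jump. Stack: []
LOAD_FAST y → push 11. Stack: [11]
RETURN_VALUE → return 11.

11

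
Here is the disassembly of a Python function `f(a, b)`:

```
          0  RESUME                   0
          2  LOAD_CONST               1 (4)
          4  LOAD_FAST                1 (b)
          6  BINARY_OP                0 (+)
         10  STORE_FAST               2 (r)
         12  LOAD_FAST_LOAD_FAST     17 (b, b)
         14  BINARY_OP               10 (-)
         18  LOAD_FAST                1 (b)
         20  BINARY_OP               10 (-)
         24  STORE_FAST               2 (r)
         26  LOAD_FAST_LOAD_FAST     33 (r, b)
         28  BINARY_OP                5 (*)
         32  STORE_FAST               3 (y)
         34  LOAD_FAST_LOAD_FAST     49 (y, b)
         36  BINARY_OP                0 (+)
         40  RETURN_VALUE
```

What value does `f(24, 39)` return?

-1482

LOAD_CONST → push 4. Stack: [4]
LOAD_FAST b → push 39. Stack: [4, 39]
BINARY_OP + → 4 + 39 = 43. Stack: [43]
STORE_FAST r → r=43. Stack: []
LOAD_FAST_LOAD_FAST b,b → push 39,39. Stack: [39, 39]
BINARY_OP - → 39 - 39 = 0. Stack: [0]
LOAD_FAST b → push 39. Stack: [0, 39]
BINARY_OP - → 0 - 39 = -39. Stack: [-39]
STORE_FAST r → r=-39. Stack: []
LOAD_FAST_LOAD_FAST r,b → push -39,39. Stack: [-39, 39]
BINARY_OP * → -39 * 39 = -1521. Stack: [-1521]
STORE_FAST y → y=-1521. Stack: []
LOAD_FAST_LOAD_FAST y,b → push -1521,39. Stack: [-1521, 39]
BINARY_OP + → -1521 + 39 = -1482. Stack: [-1482]
RETURN_VALUE → return -1482.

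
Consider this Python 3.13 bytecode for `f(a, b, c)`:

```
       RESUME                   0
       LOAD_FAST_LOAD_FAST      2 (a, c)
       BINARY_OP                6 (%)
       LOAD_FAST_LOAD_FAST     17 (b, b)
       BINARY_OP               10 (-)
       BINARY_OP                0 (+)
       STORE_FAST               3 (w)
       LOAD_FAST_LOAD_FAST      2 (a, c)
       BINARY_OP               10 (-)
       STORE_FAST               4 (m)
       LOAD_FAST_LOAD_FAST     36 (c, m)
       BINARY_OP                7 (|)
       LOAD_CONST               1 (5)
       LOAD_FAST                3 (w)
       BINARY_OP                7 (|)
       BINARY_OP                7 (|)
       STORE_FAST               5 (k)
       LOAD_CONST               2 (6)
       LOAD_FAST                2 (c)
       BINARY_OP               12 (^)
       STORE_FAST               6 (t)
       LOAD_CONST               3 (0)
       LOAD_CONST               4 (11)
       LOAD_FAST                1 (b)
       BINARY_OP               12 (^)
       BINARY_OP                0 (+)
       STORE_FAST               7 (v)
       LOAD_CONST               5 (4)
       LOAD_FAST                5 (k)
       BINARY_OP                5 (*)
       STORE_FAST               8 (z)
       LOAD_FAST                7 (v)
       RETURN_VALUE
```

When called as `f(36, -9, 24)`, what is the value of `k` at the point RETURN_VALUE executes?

LOAD_FAST_LOAD_FAST a,c → push 36,24. Stack: [36, 24]
BINARY_OP % → 36 % 24 = 12. Stack: [12]
LOAD_FAST_LOAD_FAST b,b → push -9,-9. Stack: [12, -9, -9]
BINARY_OP - → -9 - -9 = 0. Stack: [12, 0]
BINARY_OP + → 12 + 0 = 12. Stack: [12]
STORE_FAST w → w=12. Stack: []
LOAD_FAST_LOAD_FAST a,c → push 36,24. Stack: [36, 24]
BINARY_OP - → 36 - 24 = 12. Stack: [12]
STORE_FAST m → m=12. Stack: []
LOAD_FAST_LOAD_FAST c,m → push 24,12. Stack: [24, 12]
BINARY_OP | → 24 | 12 = 28. Stack: [28]
LOAD_CONST → push 5. Stack: [28, 5]
LOAD_FAST w → push 12. Stack: [28, 5, 12]
BINARY_OP | → 5 | 12 = 13. Stack: [28, 13]
BINARY_OP | → 28 | 13 = 29. Stack: [29]
STORE_FAST k → k=29. Stack: []
LOAD_CONST → push 6. Stack: [6]
LOAD_FAST c → push 24. Stack: [6, 24]
BINARY_OP ^ → 6 ^ 24 = 30. Stack: [30]
STORE_FAST t → t=30. Stack: []
LOAD_CONST → push 0. Stack: [0]
LOAD_CONST → push 11. Stack: [0, 11]
LOAD_FAST b → push -9. Stack: [0, 11, -9]
BINARY_OP ^ → 11 ^ -9 = -4. Stack: [0, -4]
BINARY_OP + → 0 + -4 = -4. Stack: [-4]
STORE_FAST v → v=-4. Stack: []
LOAD_CONST → push 4. Stack: [4]
LOAD_FAST k → push 29. Stack: [4, 29]
BINARY_OP * → 4 * 29 = 116. Stack: [116]
STORE_FAST z → z=116. Stack: []
LOAD_FAST v → push -4. Stack: [-4]
RETURN_VALUE → return -4.

29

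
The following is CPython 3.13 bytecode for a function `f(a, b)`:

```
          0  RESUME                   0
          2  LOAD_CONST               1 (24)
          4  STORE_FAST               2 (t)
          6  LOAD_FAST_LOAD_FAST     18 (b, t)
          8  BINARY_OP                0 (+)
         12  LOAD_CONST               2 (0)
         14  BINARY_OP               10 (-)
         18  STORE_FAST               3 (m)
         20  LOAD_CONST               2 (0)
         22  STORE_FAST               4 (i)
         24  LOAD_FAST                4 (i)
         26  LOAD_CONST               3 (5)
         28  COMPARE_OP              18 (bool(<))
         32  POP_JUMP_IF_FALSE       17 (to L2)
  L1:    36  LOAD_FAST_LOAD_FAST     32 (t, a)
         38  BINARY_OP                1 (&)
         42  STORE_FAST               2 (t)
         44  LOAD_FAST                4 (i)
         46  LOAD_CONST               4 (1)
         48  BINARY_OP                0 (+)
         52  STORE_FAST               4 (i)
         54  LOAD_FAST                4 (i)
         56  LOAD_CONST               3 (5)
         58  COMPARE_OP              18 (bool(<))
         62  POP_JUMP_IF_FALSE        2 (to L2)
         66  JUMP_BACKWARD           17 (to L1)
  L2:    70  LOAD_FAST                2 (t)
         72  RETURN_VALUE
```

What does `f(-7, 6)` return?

24

LOAD_CONST → push 24
STORE_FAST t → t=24
LOAD_FAST_LOAD_FAST b,t → push 6,24
BINARY_OP + → 6 + 24 = 30
LOAD_CONST → push 0
BINARY_OP - → 30 - 0 = 30
STORE_FAST m → m=30
LOAD_CONST → push 0
STORE_FAST i → i=0
LOAD_FAST i → push 0
LOAD_CONST → push 5
COMPARE_OP bool(<) → 0 vs 5 = True
POP_JUMP_IF_FALSE → pop True; no jump
LOAD_FAST_LOAD_FAST t,a → push 24,-7
BINARY_OP & → 24 & -7 = 24
STORE_FAST t → t=24
LOAD_FAST i → push 0
LOAD_CONST → push 1
BINARY_OP + → 0 + 1 = 1
STORE_FAST i → i=1
LOAD_FAST i → push 1
LOAD_CONST → push 5
COMPARE_OP bool(<) → 1 vs 5 = True
POP_JUMP_IF_FALSE → pop True; no jump
LOAD_FAST_LOAD_FAST t,a → push 24,-7
BINARY_OP & → 24 & -7 = 24
STORE_FAST t → t=24
LOAD_FAST i → push 1
LOAD_CONST → push 1
BINARY_OP + → 1 + 1 = 2
STORE_FAST i → i=2
LOAD_FAST i → push 2
LOAD_CONST → push 5
COMPARE_OP bool(<) → 2 vs 5 = True
POP_JUMP_IF_FALSE → pop True; no jump
LOAD_FAST_LOAD_FAST t,a → push 24,-7
BINARY_OP & → 24 & -7 = 24
STORE_FAST t → t=24
LOAD_FAST i → push 2
LOAD_CONST → push 1
BINARY_OP + → 2 + 1 = 3
STORE_FAST i → i=3
LOAD_FAST i → push 3
LOAD_CONST → push 5
COMPARE_OP bool(<) → 3 vs 5 = True
POP_JUMP_IF_FALSE → pop True; no jump
LOAD_FAST_LOAD_FAST t,a → push 24,-7
BINARY_OP & → 24 & -7 = 24
STORE_FAST t → t=24
LOAD_FAST i → push 3
LOAD_CONST → push 1
BINARY_OP + → 3 + 1 = 4
STORE_FAST i → i=4
LOAD_FAST i → push 4
LOAD_CONST → push 5
COMPARE_OP bool(<) → 4 vs 5 = True
POP_JUMP_IF_FALSE → pop True; no jump
LOAD_FAST_LOAD_FAST t,a → push 24,-7
BINARY_OP & → 24 & -7 = 24
STORE_FAST t → t=24
LOAD_FAST i → push 4
LOAD_CONST → push 1
BINARY_OP + → 4 + 1 = 5
STORE_FAST i → i=5
LOAD_FAST i → push 5
LOAD_CONST → push 5
COMPARE_OP bool(<) → 5 vs 5 = False
POP_JUMP_IF_FALSE → pop False; jump
LOAD_FAST t → push 24
RETURN_VALUE → return 24.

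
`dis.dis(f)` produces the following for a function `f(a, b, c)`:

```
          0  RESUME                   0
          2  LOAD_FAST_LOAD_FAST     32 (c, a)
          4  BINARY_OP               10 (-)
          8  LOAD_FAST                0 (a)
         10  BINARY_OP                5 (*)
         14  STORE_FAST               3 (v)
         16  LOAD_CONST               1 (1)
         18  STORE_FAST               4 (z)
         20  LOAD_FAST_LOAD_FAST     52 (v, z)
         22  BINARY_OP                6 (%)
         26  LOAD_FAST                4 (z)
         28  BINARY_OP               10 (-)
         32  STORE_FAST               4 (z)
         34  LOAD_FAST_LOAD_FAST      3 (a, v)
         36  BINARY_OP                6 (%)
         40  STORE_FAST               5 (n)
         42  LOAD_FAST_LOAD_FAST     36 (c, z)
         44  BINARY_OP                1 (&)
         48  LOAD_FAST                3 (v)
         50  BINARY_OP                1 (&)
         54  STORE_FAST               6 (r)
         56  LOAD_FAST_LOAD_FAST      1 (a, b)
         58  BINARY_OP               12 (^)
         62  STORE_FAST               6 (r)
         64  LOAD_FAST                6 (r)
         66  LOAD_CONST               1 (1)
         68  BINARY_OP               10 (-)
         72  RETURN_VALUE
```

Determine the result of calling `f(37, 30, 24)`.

LOAD_FAST_LOAD_FAST c,a → push 24,37. Stack: [24, 37]
BINARY_OP - → 24 - 37 = -13. Stack: [-13]
LOAD_FAST a → push 37. Stack: [-13, 37]
BINARY_OP * → -13 * 37 = -481. Stack: [-481]
STORE_FAST v → v=-481. Stack: []
LOAD_CONST → push 1. Stack: [1]
STORE_FAST z → z=1. Stack: []
LOAD_FAST_LOAD_FAST v,z → push -481,1. Stack: [-481, 1]
BINARY_OP % → -481 % 1 = 0. Stack: [0]
LOAD_FAST z → push 1. Stack: [0, 1]
BINARY_OP - → 0 - 1 = -1. Stack: [-1]
STORE_FAST z → z=-1. Stack: []
LOAD_FAST_LOAD_FAST a,v → push 37,-481. Stack: [37, -481]
BINARY_OP % → 37 % -481 = -444. Stack: [-444]
STORE_FAST n → n=-444. Stack: []
LOAD_FAST_LOAD_FAST c,z → push 24,-1. Stack: [24, -1]
BINARY_OP & → 24 & -1 = 24. Stack: [24]
LOAD_FAST v → push -481. Stack: [24, -481]
BINARY_OP & → 24 & -481 = 24. Stack: [24]
STORE_FAST r → r=24. Stack: []
LOAD_FAST_LOAD_FAST a,b → push 37,30. Stack: [37, 30]
BINARY_OP ^ → 37 ^ 30 = 59. Stack: [59]
STORE_FAST r → r=59. Stack: []
LOAD_FAST r → push 59. Stack: [59]
LOAD_CONST → push 1. Stack: [59, 1]
BINARY_OP - → 59 - 1 = 58. Stack: [58]
RETURN_VALUE → return 58.

58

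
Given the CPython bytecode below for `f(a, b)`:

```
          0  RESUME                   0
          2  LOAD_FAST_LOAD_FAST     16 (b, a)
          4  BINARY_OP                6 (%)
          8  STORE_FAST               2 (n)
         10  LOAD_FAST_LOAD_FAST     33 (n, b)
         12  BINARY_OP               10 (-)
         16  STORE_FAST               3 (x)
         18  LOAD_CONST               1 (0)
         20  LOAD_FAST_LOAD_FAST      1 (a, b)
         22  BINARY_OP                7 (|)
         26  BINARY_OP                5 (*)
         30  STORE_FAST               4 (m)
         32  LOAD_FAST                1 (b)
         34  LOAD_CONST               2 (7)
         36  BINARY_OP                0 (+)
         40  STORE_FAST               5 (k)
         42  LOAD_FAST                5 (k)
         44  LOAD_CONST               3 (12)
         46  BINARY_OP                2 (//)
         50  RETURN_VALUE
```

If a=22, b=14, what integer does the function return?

LOAD_FAST_LOAD_FAST b,a → push 14,22. Stack: [14, 22]
BINARY_OP % → 14 % 22 = 14. Stack: [14]
STORE_FAST n → n=14. Stack: []
LOAD_FAST_LOAD_FAST n,b → push 14,14. Stack: [14, 14]
BINARY_OP - → 14 - 14 = 0. Stack: [0]
STORE_FAST x → x=0. Stack: []
LOAD_CONST → push 0. Stack: [0]
LOAD_FAST_LOAD_FAST a,b → push 22,14. Stack: [0, 22, 14]
BINARY_OP | → 22 | 14 = 30. Stack: [0, 30]
BINARY_OP * → 0 * 30 = 0. Stack: [0]
STORE_FAST m → m=0. Stack: []
LOAD_FAST b → push 14. Stack: [14]
LOAD_CONST → push 7. Stack: [14, 7]
BINARY_OP + → 14 + 7 = 21. Stack: [21]
STORE_FAST k → k=21. Stack: []
LOAD_FAST k → push 21. Stack: [21]
LOAD_CONST → push 12. Stack: [21, 12]
BINARY_OP // → 21 // 12 = 1. Stack: [1]
RETURN_VALUE → return 1.

1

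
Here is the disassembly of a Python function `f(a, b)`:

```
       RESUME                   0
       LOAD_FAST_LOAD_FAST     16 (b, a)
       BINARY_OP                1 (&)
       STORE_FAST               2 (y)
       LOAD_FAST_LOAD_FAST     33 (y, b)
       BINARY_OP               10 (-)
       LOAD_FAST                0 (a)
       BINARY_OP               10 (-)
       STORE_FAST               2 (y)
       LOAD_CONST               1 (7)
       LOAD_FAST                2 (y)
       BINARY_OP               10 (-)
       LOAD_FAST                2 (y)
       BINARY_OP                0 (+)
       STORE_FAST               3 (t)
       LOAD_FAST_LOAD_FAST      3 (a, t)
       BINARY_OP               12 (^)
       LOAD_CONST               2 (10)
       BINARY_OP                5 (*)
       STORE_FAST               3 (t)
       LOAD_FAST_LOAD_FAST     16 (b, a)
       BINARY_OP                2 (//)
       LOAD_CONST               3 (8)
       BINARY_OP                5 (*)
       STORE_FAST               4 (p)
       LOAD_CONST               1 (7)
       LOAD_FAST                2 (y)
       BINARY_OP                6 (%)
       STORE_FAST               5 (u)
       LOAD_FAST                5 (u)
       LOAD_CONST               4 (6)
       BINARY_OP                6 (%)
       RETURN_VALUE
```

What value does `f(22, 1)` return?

LOAD_FAST_LOAD_FAST b,a → push 1,22. Stack: [1, 22]
BINARY_OP & → 1 & 22 = 0. Stack: [0]
STORE_FAST y → y=0. Stack: []
LOAD_FAST_LOAD_FAST y,b → push 0,1. Stack: [0, 1]
BINARY_OP - → 0 - 1 = -1. Stack: [-1]
LOAD_FAST a → push 22. Stack: [-1, 22]
BINARY_OP - → -1 - 22 = -23. Stack: [-23]
STORE_FAST y → y=-23. Stack: []
LOAD_CONST → push 7. Stack: [7]
LOAD_FAST y → push -23. Stack: [7, -23]
BINARY_OP - → 7 - -23 = 30. Stack: [30]
LOAD_FAST y → push -23. Stack: [30, -23]
BINARY_OP + → 30 + -23 = 7. Stack: [7]
STORE_FAST t → t=7. Stack: []
LOAD_FAST_LOAD_FAST a,t → push 22,7. Stack: [22, 7]
BINARY_OP ^ → 22 ^ 7 = 17. Stack: [17]
LOAD_CONST → push 10. Stack: [17, 10]
BINARY_OP * → 17 * 10 = 170. Stack: [170]
STORE_FAST t → t=170. Stack: []
LOAD_FAST_LOAD_FAST b,a → push 1,22. Stack: [1, 22]
BINARY_OP // → 1 // 22 = 0. Stack: [0]
LOAD_CONST → push 8. Stack: [0, 8]
BINARY_OP * → 0 * 8 = 0. Stack: [0]
STORE_FAST p → p=0. Stack: []
LOAD_CONST → push 7. Stack: [7]
LOAD_FAST y → push -23. Stack: [7, -23]
BINARY_OP % → 7 % -23 = -16. Stack: [-16]
STORE_FAST u → u=-16. Stack: []
LOAD_FAST u → push -16. Stack: [-16]
LOAD_CONST → push 6. Stack: [-16, 6]
BINARY_OP % → -16 % 6 = 2. Stack: [2]
RETURN_VALUE → return 2.

2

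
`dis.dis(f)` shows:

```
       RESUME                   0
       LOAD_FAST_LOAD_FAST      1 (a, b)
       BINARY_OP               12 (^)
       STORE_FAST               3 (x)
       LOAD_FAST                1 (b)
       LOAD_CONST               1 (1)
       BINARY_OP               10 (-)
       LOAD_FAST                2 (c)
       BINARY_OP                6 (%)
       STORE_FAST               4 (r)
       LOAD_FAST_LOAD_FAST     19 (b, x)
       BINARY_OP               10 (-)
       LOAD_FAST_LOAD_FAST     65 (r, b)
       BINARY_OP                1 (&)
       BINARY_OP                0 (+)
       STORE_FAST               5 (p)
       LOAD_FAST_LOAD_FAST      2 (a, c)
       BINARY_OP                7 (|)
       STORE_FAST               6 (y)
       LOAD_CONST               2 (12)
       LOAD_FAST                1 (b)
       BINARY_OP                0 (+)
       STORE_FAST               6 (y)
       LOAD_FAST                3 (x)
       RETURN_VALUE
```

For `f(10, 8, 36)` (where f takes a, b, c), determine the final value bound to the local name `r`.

7

LOAD_FAST_LOAD_FAST a,b → push 10,8. Stack: [10, 8]
BINARY_OP ^ → 10 ^ 8 = 2. Stack: [2]
STORE_FAST x → x=2. Stack: []
LOAD_FAST b → push 8. Stack: [8]
LOAD_CONST → push 1. Stack: [8, 1]
BINARY_OP - → 8 - 1 = 7. Stack: [7]
LOAD_FAST c → push 36. Stack: [7, 36]
BINARY_OP % → 7 % 36 = 7. Stack: [7]
STORE_FAST r → r=7. Stack: []
LOAD_FAST_LOAD_FAST b,x → push 8,2. Stack: [8, 2]
BINARY_OP - → 8 - 2 = 6. Stack: [6]
LOAD_FAST_LOAD_FAST r,b → push 7,8. Stack: [6, 7, 8]
BINARY_OP & → 7 & 8 = 0. Stack: [6, 0]
BINARY_OP + → 6 + 0 = 6. Stack: [6]
STORE_FAST p → p=6. Stack: []
LOAD_FAST_LOAD_FAST a,c → push 10,36. Stack: [10, 36]
BINARY_OP | → 10 | 36 = 46. Stack: [46]
STORE_FAST y → y=46. Stack: []
LOAD_CONST → push 12. Stack: [12]
LOAD_FAST b → push 8. Stack: [12, 8]
BINARY_OP + → 12 + 8 = 20. Stack: [20]
STORE_FAST y → y=20. Stack: []
LOAD_FAST x → push 2. Stack: [2]
RETURN_VALUE → return 2.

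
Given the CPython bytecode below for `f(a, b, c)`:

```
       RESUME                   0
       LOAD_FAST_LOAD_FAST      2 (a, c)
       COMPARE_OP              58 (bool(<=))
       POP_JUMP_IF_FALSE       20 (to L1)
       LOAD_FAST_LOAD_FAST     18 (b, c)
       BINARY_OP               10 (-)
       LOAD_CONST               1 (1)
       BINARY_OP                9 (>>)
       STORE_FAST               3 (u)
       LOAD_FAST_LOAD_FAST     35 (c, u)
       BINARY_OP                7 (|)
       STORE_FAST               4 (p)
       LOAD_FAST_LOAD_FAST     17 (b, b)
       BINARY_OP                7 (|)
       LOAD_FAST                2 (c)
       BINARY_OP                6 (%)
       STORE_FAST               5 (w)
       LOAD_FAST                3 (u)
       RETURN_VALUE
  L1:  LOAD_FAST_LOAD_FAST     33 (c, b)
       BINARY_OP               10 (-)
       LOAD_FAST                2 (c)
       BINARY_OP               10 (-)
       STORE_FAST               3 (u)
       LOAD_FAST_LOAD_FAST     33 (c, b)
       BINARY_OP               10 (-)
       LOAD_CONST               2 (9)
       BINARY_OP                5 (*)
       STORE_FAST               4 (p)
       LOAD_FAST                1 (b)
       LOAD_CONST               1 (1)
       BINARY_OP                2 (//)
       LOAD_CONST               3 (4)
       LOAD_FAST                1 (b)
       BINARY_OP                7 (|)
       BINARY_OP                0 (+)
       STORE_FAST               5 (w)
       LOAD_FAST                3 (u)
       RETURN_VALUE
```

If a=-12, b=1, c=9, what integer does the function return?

-4

LOAD_FAST_LOAD_FAST a,c → push -12,9. Stack: [-12, 9]
COMPARE_OP bool(<=) → -12 vs 9 = True. Stack: [True]
POP_JUMP_IF_FALSE → pop True; no jump. Stack: []
LOAD_FAST_LOAD_FAST b,c → push 1,9. Stack: [1, 9]
BINARY_OP - → 1 - 9 = -8. Stack: [-8]
LOAD_CONST → push 1. Stack: [-8, 1]
BINARY_OP >> → -8 >> 1 = -4. Stack: [-4]
STORE_FAST u → u=-4. Stack: []
LOAD_FAST_LOAD_FAST c,u → push 9,-4. Stack: [9, -4]
BINARY_OP | → 9 | -4 = -3. Stack: [-3]
STORE_FAST p → p=-3. Stack: []
LOAD_FAST_LOAD_FAST b,b → push 1,1. Stack: [1, 1]
BINARY_OP | → 1 | 1 = 1. Stack: [1]
LOAD_FAST c → push 9. Stack: [1, 9]
BINARY_OP % → 1 % 9 = 1. Stack: [1]
STORE_FAST w → w=1. Stack: []
LOAD_FAST u → push -4. Stack: [-4]
RETURN_VALUE → return -4.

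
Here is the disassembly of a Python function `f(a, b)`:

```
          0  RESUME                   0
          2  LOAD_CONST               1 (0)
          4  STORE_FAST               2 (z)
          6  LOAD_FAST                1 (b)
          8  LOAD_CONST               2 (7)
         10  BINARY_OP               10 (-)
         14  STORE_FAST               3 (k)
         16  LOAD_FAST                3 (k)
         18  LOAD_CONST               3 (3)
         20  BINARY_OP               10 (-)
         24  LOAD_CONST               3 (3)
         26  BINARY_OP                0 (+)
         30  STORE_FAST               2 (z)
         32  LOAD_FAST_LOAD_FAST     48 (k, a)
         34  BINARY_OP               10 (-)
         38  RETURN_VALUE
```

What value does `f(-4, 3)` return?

LOAD_CONST → push 0. Stack: [0]
STORE_FAST z → z=0. Stack: []
LOAD_FAST b → push 3. Stack: [3]
LOAD_CONST → push 7. Stack: [3, 7]
BINARY_OP - → 3 - 7 = -4. Stack: [-4]
STORE_FAST k → k=-4. Stack: []
LOAD_FAST k → push -4. Stack: [-4]
LOAD_CONST → push 3. Stack: [-4, 3]
BINARY_OP - → -4 - 3 = -7. Stack: [-7]
LOAD_CONST → push 3. Stack: [-7, 3]
BINARY_OP + → -7 + 3 = -4. Stack: [-4]
STORE_FAST z → z=-4. Stack: []
LOAD_FAST_LOAD_FAST k,a → push -4,-4. Stack: [-4, -4]
BINARY_OP - → -4 - -4 = 0. Stack: [0]
RETURN_VALUE → return 0.

0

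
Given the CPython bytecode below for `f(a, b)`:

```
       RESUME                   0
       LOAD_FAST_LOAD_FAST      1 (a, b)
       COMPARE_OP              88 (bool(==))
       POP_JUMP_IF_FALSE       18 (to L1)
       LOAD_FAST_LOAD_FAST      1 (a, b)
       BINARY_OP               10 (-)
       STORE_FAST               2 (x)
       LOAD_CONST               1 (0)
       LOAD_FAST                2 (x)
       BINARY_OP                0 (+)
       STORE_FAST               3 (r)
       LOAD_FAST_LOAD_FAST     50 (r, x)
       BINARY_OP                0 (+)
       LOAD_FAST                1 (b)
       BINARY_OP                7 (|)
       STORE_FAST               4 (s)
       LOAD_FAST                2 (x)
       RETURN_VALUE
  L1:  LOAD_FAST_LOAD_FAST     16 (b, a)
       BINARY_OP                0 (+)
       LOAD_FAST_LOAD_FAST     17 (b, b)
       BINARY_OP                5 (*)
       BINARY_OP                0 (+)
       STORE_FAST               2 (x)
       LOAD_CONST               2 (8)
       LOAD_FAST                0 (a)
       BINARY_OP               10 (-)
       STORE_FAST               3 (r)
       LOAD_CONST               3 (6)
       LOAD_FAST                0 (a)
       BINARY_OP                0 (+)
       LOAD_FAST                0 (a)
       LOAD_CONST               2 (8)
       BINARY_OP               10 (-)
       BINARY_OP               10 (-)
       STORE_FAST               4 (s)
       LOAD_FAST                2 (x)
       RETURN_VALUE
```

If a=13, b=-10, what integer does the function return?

LOAD_FAST_LOAD_FAST a,b → push 13,-10. Stack: [13, -10]
COMPARE_OP bool(==) → 13 vs -10 = False. Stack: [False]
POP_JUMP_IF_FALSE → pop False; jump. Stack: []
LOAD_FAST_LOAD_FAST b,a → push -10,13. Stack: [-10, 13]
BINARY_OP + → -10 + 13 = 3. Stack: [3]
LOAD_FAST_LOAD_FAST b,b → push -10,-10. Stack: [3, -10, -10]
BINARY_OP * → -10 * -10 = 100. Stack: [3, 100]
BINARY_OP + → 3 + 100 = 103. Stack: [103]
STORE_FAST x → x=103. Stack: []
LOAD_CONST → push 8. Stack: [8]
LOAD_FAST a → push 13. Stack: [8, 13]
BINARY_OP - → 8 - 13 = -5. Stack: [-5]
STORE_FAST r → r=-5. Stack: []
LOAD_CONST → push 6. Stack: [6]
LOAD_FAST a → push 13. Stack: [6, 13]
BINARY_OP + → 6 + 13 = 19. Stack: [19]
LOAD_FAST a → push 13. Stack: [19, 13]
LOAD_CONST → push 8. Stack: [19, 13, 8]
BINARY_OP - → 13 - 8 = 5. Stack: [19, 5]
BINARY_OP - → 19 - 5 = 14. Stack: [14]
STORE_FAST s → s=14. Stack: []
LOAD_FAST x → push 103. Stack: [103]
RETURN_VALUE → return 103.

103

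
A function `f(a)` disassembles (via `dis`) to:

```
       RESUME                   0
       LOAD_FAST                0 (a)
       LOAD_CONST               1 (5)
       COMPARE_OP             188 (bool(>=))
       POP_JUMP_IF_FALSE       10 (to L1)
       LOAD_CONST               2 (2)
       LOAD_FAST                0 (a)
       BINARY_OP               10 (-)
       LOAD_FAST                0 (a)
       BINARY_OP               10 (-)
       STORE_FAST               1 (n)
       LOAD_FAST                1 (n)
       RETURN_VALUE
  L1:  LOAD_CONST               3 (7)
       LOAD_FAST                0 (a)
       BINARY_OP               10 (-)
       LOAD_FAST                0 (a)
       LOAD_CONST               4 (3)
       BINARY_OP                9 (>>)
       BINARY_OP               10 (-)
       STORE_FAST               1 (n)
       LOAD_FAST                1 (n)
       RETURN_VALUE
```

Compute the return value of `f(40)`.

LOAD_FAST a → push 40. Stack: [40]
LOAD_CONST → push 5. Stack: [40, 5]
COMPARE_OP bool(>=) → 40 vs 5 = True. Stack: [True]
POP_JUMP_IF_FALSE → pop True; no jump. Stack: []
LOAD_CONST → push 2. Stack: [2]
LOAD_FAST a → push 40. Stack: [2, 40]
BINARY_OP - → 2 - 40 = -38. Stack: [-38]
LOAD_FAST a → push 40. Stack: [-38, 40]
BINARY_OP - → -38 - 40 = -78. Stack: [-78]
STORE_FAST n → n=-78. Stack: []
LOAD_FAST n → push -78. Stack: [-78]
RETURN_VALUE → return -78.

-78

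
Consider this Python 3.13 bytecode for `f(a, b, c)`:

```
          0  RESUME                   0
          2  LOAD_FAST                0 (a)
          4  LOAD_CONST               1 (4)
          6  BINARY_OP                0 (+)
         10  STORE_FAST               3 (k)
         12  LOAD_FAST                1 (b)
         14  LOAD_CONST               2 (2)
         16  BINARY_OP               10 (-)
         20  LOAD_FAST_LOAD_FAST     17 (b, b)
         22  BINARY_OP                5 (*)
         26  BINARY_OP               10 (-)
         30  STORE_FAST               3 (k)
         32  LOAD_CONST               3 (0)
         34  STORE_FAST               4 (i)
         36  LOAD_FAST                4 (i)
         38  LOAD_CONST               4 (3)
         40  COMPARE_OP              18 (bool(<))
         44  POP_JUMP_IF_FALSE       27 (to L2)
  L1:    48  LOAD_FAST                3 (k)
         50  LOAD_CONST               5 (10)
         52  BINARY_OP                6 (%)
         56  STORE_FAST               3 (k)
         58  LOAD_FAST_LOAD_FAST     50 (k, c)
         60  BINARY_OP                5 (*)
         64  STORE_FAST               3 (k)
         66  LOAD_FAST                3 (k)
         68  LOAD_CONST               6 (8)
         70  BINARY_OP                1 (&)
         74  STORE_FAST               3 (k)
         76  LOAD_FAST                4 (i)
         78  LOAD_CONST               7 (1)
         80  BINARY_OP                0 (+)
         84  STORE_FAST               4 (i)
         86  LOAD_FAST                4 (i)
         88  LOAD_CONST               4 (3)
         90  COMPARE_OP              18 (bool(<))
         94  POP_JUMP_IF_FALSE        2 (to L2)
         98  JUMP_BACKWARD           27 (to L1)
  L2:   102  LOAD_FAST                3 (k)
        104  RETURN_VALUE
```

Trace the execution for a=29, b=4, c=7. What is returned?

LOAD_FAST a → push 29
LOAD_CONST → push 4
BINARY_OP + → 29 + 4 = 33
STORE_FAST k → k=33
LOAD_FAST b → push 4
LOAD_CONST → push 2
BINARY_OP - → 4 - 2 = 2
LOAD_FAST_LOAD_FAST b,b → push 4,4
BINARY_OP * → 4 * 4 = 16
BINARY_OP - → 2 - 16 = -14
STORE_FAST k → k=-14
LOAD_CONST → push 0
STORE_FAST i → i=0
LOAD_FAST i → push 0
LOAD_CONST → push 3
COMPARE_OP bool(<) → 0 vs 3 = True
POP_JUMP_IF_FALSE → pop True; no jump
LOAD_FAST k → push -14
LOAD_CONST → push 10
BINARY_OP % → -14 % 10 = 6
STORE_FAST k → k=6
LOAD_FAST_LOAD_FAST k,c → push 6,7
BINARY_OP * → 6 * 7 = 42
STORE_FAST k → k=42
LOAD_FAST k → push 42
LOAD_CONST → push 8
BINARY_OP & → 42 & 8 = 8
STORE_FAST k → k=8
LOAD_FAST i → push 0
LOAD_CONST → push 1
BINARY_OP + → 0 + 1 = 1
STORE_FAST i → i=1
LOAD_FAST i → push 1
LOAD_CONST → push 3
COMPARE_OP bool(<) → 1 vs 3 = True
POP_JUMP_IF_FALSE → pop True; no jump
LOAD_FAST k → push 8
LOAD_CONST → push 10
BINARY_OP % → 8 % 10 = 8
STORE_FAST k → k=8
LOAD_FAST_LOAD_FAST k,c → push 8,7
BINARY_OP * → 8 * 7 = 56
STORE_FAST k → k=56
LOAD_FAST k → push 56
LOAD_CONST → push 8
BINARY_OP & → 56 & 8 = 8
STORE_FAST k → k=8
LOAD_FAST i → push 1
LOAD_CONST → push 1
BINARY_OP + → 1 + 1 = 2
STORE_FAST i → i=2
LOAD_FAST i → push 2
LOAD_CONST → push 3
COMPARE_OP bool(<) → 2 vs 3 = True
POP_JUMP_IF_FALSE → pop True; no jump
LOAD_FAST k → push 8
LOAD_CONST → push 10
BINARY_OP % → 8 % 10 = 8
STORE_FAST k → k=8
LOAD_FAST_LOAD_FAST k,c → push 8,7
BINARY_OP * → 8 * 7 = 56
STORE_FAST k → k=56
LOAD_FAST k → push 56
LOAD_CONST → push 8
BINARY_OP & → 56 & 8 = 8
STORE_FAST k → k=8
LOAD_FAST i → push 2
LOAD_CONST → push 1
BINARY_OP + → 2 + 1 = 3
STORE_FAST i → i=3
LOAD_FAST i → push 3
LOAD_CONST → push 3
COMPARE_OP bool(<) → 3 vs 3 = False
POP_JUMP_IF_FALSE → pop False; jump
LOAD_FAST k → push 8
RETURN_VALUE → return 8.

8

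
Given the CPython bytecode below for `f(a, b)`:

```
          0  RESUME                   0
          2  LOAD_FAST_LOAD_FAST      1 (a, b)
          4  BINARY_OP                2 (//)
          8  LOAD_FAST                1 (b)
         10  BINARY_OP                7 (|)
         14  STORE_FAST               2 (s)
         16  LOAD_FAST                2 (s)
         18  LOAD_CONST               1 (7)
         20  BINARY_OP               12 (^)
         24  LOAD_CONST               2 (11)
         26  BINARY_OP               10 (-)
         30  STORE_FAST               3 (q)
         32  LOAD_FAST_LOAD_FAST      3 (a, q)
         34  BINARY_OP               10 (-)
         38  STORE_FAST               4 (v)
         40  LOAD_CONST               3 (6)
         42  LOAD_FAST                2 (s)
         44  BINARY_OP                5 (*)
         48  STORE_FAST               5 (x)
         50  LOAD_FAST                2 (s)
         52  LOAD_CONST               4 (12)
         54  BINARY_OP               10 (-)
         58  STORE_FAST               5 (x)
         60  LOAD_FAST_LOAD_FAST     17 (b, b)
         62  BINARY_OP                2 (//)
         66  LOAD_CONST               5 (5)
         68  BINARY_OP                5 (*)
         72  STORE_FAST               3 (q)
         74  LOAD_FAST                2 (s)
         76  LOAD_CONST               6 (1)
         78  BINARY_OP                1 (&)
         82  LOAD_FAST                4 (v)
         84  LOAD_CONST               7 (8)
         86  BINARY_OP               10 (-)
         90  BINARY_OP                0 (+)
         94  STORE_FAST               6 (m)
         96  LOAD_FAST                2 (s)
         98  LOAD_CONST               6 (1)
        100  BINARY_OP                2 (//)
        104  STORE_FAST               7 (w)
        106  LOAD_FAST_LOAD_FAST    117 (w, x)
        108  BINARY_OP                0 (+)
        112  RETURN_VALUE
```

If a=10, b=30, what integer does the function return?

LOAD_FAST_LOAD_FAST a,b → push 10,30. Stack: [10, 30]
BINARY_OP // → 10 // 30 = 0. Stack: [0]
LOAD_FAST b → push 30. Stack: [0, 30]
BINARY_OP | → 0 | 30 = 30. Stack: [30]
STORE_FAST s → s=30. Stack: []
LOAD_FAST s → push 30. Stack: [30]
LOAD_CONST → push 7. Stack: [30, 7]
BINARY_OP ^ → 30 ^ 7 = 25. Stack: [25]
LOAD_CONST → push 11. Stack: [25, 11]
BINARY_OP - → 25 - 11 = 14. Stack: [14]
STORE_FAST q → q=14. Stack: []
LOAD_FAST_LOAD_FAST a,q → push 10,14. Stack: [10, 14]
BINARY_OP - → 10 - 14 = -4. Stack: [-4]
STORE_FAST v → v=-4. Stack: []
LOAD_CONST → push 6. Stack: [6]
LOAD_FAST s → push 30. Stack: [6, 30]
BINARY_OP * → 6 * 30 = 180. Stack: [180]
STORE_FAST x → x=180. Stack: []
LOAD_FAST s → push 30. Stack: [30]
LOAD_CONST → push 12. Stack: [30, 12]
BINARY_OP - → 30 - 12 = 18. Stack: [18]
STORE_FAST x → x=18. Stack: []
LOAD_FAST_LOAD_FAST b,b → push 30,30. Stack: [30, 30]
BINARY_OP // → 30 // 30 = 1. Stack: [1]
LOAD_CONST → push 5. Stack: [1, 5]
BINARY_OP * → 1 * 5 = 5. Stack: [5]
STORE_FAST q → q=5. Stack: []
LOAD_FAST s → push 30. Stack: [30]
LOAD_CONST → push 1. Stack: [30, 1]
BINARY_OP & → 30 & 1 = 0. Stack: [0]
LOAD_FAST v → push -4. Stack: [0, -4]
LOAD_CONST → push 8. Stack: [0, -4, 8]
BINARY_OP - → -4 - 8 = -12. Stack: [0, -12]
BINARY_OP + → 0 + -12 = -12. Stack: [-12]
STORE_FAST m → m=-12. Stack: []
LOAD_FAST s → push 30. Stack: [30]
LOAD_CONST → push 1. Stack: [30, 1]
BINARY_OP // → 30 // 1 = 30. Stack: [30]
STORE_FAST w → w=30. Stack: []
LOAD_FAST_LOAD_FAST w,x → push 30,18. Stack: [30, 18]
BINARY_OP + → 30 + 18 = 48. Stack: [48]
RETURN_VALUE → return 48.

48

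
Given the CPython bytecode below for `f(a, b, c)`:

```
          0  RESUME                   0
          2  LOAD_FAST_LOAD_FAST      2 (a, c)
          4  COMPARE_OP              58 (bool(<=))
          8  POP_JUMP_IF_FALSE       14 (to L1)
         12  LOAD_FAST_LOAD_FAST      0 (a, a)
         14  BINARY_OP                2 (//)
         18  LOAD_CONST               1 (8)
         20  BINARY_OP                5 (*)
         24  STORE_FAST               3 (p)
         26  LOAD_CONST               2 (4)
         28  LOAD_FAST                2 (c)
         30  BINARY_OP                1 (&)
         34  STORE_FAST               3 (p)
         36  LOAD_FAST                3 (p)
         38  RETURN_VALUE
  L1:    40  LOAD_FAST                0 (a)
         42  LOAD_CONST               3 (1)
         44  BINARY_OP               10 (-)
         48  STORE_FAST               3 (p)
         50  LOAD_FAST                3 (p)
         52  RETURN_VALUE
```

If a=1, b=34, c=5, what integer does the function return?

LOAD_FAST_LOAD_FAST a,c → push 1,5. Stack: [1, 5]
COMPARE_OP bool(<=) → 1 vs 5 = True. Stack: [True]
POP_JUMP_IF_FALSE → pop True; no jump. Stack: []
LOAD_FAST_LOAD_FAST a,a → push 1,1. Stack: [1, 1]
BINARY_OP // → 1 // 1 = 1. Stack: [1]
LOAD_CONST → push 8. Stack: [1, 8]
BINARY_OP * → 1 * 8 = 8. Stack: [8]
STORE_FAST p → p=8. Stack: []
LOAD_CONST → push 4. Stack: [4]
LOAD_FAST c → push 5. Stack: [4, 5]
BINARY_OP & → 4 & 5 = 4. Stack: [4]
STORE_FAST p → p=4. Stack: []
LOAD_FAST p → push 4. Stack: [4]
RETURN_VALUE → return 4.

4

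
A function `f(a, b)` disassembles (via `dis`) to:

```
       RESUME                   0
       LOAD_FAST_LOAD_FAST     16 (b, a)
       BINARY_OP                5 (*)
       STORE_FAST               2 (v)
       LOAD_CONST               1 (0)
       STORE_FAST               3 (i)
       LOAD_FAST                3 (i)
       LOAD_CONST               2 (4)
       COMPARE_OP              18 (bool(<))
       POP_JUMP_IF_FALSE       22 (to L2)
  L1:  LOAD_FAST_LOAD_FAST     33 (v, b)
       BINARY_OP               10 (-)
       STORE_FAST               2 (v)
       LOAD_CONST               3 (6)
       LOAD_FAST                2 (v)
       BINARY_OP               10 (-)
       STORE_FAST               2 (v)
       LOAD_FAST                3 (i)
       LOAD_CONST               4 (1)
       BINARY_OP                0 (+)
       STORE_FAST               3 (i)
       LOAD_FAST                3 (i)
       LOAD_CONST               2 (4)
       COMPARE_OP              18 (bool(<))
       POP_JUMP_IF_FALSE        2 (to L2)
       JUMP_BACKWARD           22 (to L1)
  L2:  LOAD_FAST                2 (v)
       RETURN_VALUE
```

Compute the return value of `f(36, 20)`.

LOAD_FAST_LOAD_FAST b,a → push 20,36
BINARY_OP * → 20 * 36 = 720
STORE_FAST v → v=720
LOAD_CONST → push 0
STORE_FAST i → i=0
LOAD_FAST i → push 0
LOAD_CONST → push 4
COMPARE_OP bool(<) → 0 vs 4 = True
POP_JUMP_IF_FALSE → pop True; no jump
LOAD_FAST_LOAD_FAST v,b → push 720,20
BINARY_OP - → 720 - 20 = 700
STORE_FAST v → v=700
LOAD_CONST → push 6
LOAD_FAST v → push 700
BINARY_OP - → 6 - 700 = -694
STORE_FAST v → v=-694
LOAD_FAST i → push 0
LOAD_CONST → push 1
BINARY_OP + → 0 + 1 = 1
STORE_FAST i → i=1
LOAD_FAST i → push 1
LOAD_CONST → push 4
COMPARE_OP bool(<) → 1 vs 4 = True
POP_JUMP_IF_FALSE → pop True; no jump
LOAD_FAST_LOAD_FAST v,b → push -694,20
BINARY_OP - → -694 - 20 = -714
STORE_FAST v → v=-714
LOAD_CONST → push 6
LOAD_FAST v → push -714
BINARY_OP - → 6 - -714 = 720
STORE_FAST v → v=720
LOAD_FAST i → push 1
LOAD_CONST → push 1
BINARY_OP + → 1 + 1 = 2
STORE_FAST i → i=2
LOAD_FAST i → push 2
LOAD_CONST → push 4
COMPARE_OP bool(<) → 2 vs 4 = True
POP_JUMP_IF_FALSE → pop True; no jump
LOAD_FAST_LOAD_FAST v,b → push 720,20
BINARY_OP - → 720 - 20 = 700
STORE_FAST v → v=700
LOAD_CONST → push 6
LOAD_FAST v → push 700
BINARY_OP - → 6 - 700 = -694
STORE_FAST v → v=-694
LOAD_FAST i → push 2
LOAD_CONST → push 1
BINARY_OP + → 2 + 1 = 3
STORE_FAST i → i=3
LOAD_FAST i → push 3
LOAD_CONST → push 4
COMPARE_OP bool(<) → 3 vs 4 = True
POP_JUMP_IF_FALSE → pop True; no jump
LOAD_FAST_LOAD_FAST v,b → push -694,20
BINARY_OP - → -694 - 20 = -714
STORE_FAST v → v=-714
LOAD_CONST → push 6
LOAD_FAST v → push -714
BINARY_OP - → 6 - -714 = 720
STORE_FAST v → v=720
LOAD_FAST i → push 3
LOAD_CONST → push 1
BINARY_OP + → 3 + 1 = 4
STORE_FAST i → i=4
LOAD_FAST i → push 4
LOAD_CONST → push 4
COMPARE_OP bool(<) → 4 vs 4 = False
POP_JUMP_IF_FALSE → pop False; jump
LOAD_FAST v → push 720
RETURN_VALUE → return 720.

720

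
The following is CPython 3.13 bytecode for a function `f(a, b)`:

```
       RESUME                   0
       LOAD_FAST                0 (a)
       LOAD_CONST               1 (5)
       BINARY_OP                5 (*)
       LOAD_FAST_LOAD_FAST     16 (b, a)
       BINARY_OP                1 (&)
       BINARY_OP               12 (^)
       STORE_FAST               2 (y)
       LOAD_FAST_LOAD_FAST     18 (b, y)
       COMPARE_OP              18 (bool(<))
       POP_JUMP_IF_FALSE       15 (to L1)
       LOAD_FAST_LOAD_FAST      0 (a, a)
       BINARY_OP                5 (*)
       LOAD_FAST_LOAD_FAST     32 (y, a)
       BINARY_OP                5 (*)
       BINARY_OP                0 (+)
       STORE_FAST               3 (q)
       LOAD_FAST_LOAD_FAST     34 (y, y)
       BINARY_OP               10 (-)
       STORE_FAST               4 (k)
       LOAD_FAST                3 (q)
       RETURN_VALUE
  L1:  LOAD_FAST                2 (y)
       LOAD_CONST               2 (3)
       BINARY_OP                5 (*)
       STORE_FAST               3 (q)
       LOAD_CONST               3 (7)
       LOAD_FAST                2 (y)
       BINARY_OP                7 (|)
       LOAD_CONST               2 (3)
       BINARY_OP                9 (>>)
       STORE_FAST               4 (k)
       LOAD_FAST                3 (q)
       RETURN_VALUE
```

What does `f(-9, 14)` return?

-129

LOAD_FAST a → push -9. Stack: [-9]
LOAD_CONST → push 5. Stack: [-9, 5]
BINARY_OP * → -9 * 5 = -45. Stack: [-45]
LOAD_FAST_LOAD_FAST b,a → push 14,-9. Stack: [-45, 14, -9]
BINARY_OP & → 14 & -9 = 6. Stack: [-45, 6]
BINARY_OP ^ → -45 ^ 6 = -43. Stack: [-43]
STORE_FAST y → y=-43. Stack: []
LOAD_FAST_LOAD_FAST b,y → push 14,-43. Stack: [14, -43]
COMPARE_OP bool(<) → 14 vs -43 = False. Stack: [False]
POP_JUMP_IF_FALSE → pop False; jump. Stack: []
LOAD_FAST y → push -43. Stack: [-43]
LOAD_CONST → push 3. Stack: [-43, 3]
BINARY_OP * → -43 * 3 = -129. Stack: [-129]
STORE_FAST q → q=-129. Stack: []
LOAD_CONST → push 7. Stack: [7]
LOAD_FAST y → push -43. Stack: [7, -43]
BINARY_OP | → 7 | -43 = -41. Stack: [-41]
LOAD_CONST → push 3. Stack: [-41, 3]
BINARY_OP >> → -41 >> 3 = -6. Stack: [-6]
STORE_FAST k → k=-6. Stack: []
LOAD_FAST q → push -129. Stack: [-129]
RETURN_VALUE → return -129.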